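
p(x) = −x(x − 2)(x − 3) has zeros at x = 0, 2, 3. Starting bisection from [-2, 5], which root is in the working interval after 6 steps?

0

m = 1.5, p(m) = -1.125 (−); new bracket [-2, 1.5]
m = -0.25, p(m) = 1.828125 (+); new bracket [-0.25, 1.5]
m = 0.625, p(m) = -2.041016 (−); new bracket [-0.25, 0.625]
m = 0.1875, p(m) = -0.9558 (−); new bracket [-0.25, 0.1875]
m = -0.03125, p(m) = 0.1924 (+); new bracket [-0.03125, 0.1875]
m = 0.078125, p(m) = -0.4387 (−); new bracket [-0.03125, 0.078125]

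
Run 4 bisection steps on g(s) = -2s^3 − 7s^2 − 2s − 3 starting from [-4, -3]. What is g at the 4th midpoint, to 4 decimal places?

s = -3.5 gives g = 4, positive; keep [-3.5, -3]
s = -3.25 gives g = -1.78125, negative; keep [-3.5, -3.25]
s = -3.375 gives g = 0.902344, positive; keep [-3.375, -3.25]
s = -3.3125 gives g = -0.4897, negative; keep [-3.375, -3.3125]

-0.4897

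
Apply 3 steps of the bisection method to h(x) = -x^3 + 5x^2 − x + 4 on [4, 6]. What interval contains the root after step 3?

[4.75, 5]

x = 5 gives h = -1, negative; keep [4, 5]
x = 4.5 gives h = 9.625, positive; keep [4.5, 5]
x = 4.75 gives h = 4.890625, positive; keep [4.75, 5]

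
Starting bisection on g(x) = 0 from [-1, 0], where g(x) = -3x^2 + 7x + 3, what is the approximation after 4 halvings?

-0.3125

g(-0.5) = -1.25 < 0, so the root lies in [-0.5, 0]
g(-0.25) = 1.0625 > 0, so the root lies in [-0.5, -0.25]
g(-0.375) = -0.046875 < 0, so the root lies in [-0.375, -0.25]
g(-0.3125) = 0.5195 > 0, so the root lies in [-0.375, -0.3125]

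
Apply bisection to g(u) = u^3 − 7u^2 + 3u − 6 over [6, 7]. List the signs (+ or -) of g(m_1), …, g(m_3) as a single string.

midpoint 6.5: g = -7.625 < 0 → [6.5, 7]
midpoint 6.75: g = 2.859375 > 0 → [6.5, 6.75]
midpoint 6.625: g = -2.583984 < 0 → [6.625, 6.75]

-+-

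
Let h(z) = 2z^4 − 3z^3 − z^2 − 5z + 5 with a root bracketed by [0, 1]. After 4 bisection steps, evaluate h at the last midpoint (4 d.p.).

-0.4602

z = 0.5 gives h = 2, positive; keep [0.5, 1]
z = 0.75 gives h = 0.054688, positive; keep [0.75, 1]
z = 0.875 gives h = -0.978027, negative; keep [0.75, 0.875]
z = 0.8125 gives h = -0.4602, negative; keep [0.75, 0.8125]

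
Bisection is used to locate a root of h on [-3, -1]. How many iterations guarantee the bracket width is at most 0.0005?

12

Width after n steps is 2/2^n. Need 2^n ≥ 2/0.0005 = 4000.
2^11 = 2048 < 4000 ≤ 2^12 = 4096, so n = 12.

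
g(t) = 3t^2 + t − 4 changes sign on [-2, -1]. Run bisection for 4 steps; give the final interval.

m = -1.5, g(m) = 1.25 (+); new bracket [-1.5, -1]
m = -1.25, g(m) = -0.5625 (−); new bracket [-1.5, -1.25]
m = -1.375, g(m) = 0.296875 (+); new bracket [-1.375, -1.25]
m = -1.3125, g(m) = -0.1445 (−); new bracket [-1.375, -1.3125]

[-1.375, -1.3125]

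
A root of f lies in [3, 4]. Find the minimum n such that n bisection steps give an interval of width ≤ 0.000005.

18

Width after n steps is 1/2^n. Need 2^n ≥ 1/0.000005 = 200000.
2^17 = 131072 < 200000 ≤ 2^18 = 262144, so n = 18.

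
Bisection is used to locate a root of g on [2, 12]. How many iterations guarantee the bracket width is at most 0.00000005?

28

Width after n steps is 10/2^n. Need 2^n ≥ 10/0.00000005 = 200000000.
2^27 = 134217728 < 200000000 ≤ 2^28 = 268435456, so n = 28.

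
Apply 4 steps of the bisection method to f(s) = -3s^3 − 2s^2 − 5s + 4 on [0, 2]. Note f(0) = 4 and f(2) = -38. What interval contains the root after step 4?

[0.5, 0.625]

f(1) = -6 < 0, so the root lies in [0, 1]
f(0.5) = 0.625 > 0, so the root lies in [0.5, 1]
f(0.75) = -2.140625 < 0, so the root lies in [0.5, 0.75]
f(0.625) = -0.6387 < 0, so the root lies in [0.5, 0.625]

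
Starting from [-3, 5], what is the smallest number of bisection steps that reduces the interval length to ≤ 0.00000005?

Width after n steps is 8/2^n. Need 2^n ≥ 8/0.00000005 = 160000000.
2^27 = 134217728 < 160000000 ≤ 2^28 = 268435456, so n = 28.

28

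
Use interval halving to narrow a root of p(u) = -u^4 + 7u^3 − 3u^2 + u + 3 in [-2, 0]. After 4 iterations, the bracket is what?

[-0.625, -0.5]

midpoint -1: p = -9 < 0 → [-1, 0]
midpoint -0.5: p = 0.8125 > 0 → [-1, -0.5]
midpoint -0.75: p = -2.707031 < 0 → [-0.75, -0.5]
midpoint -0.625: p = -0.6584 < 0 → [-0.625, -0.5]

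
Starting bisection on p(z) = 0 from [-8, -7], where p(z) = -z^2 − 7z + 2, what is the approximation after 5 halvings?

-7.28125

z = -7.5 gives p = -1.75, negative; keep [-7.5, -7]
z = -7.25 gives p = 0.1875, positive; keep [-7.5, -7.25]
z = -7.375 gives p = -0.765625, negative; keep [-7.375, -7.25]
z = -7.3125 gives p = -0.2852, negative; keep [-7.3125, -7.25]
z = -7.28125 gives p = -0.0479, negative; keep [-7.28125, -7.25]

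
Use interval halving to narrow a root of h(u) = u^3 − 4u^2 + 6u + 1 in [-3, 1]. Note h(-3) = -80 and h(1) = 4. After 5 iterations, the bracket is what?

[-0.25, -0.125]

midpoint -1: h = -10 < 0 → [-1, 1]
midpoint 0: h = 1 > 0 → [-1, 0]
midpoint -0.5: h = -3.125 < 0 → [-0.5, 0]
midpoint -0.25: h = -0.7656 < 0 → [-0.25, 0]
midpoint -0.125: h = 0.1855 > 0 → [-0.25, -0.125]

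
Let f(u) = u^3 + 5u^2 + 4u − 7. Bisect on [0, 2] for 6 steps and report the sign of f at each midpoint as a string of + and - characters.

+--++-

m = 1, f(m) = 3 (+); new bracket [0, 1]
m = 0.5, f(m) = -3.625 (−); new bracket [0.5, 1]
m = 0.75, f(m) = -0.765625 (−); new bracket [0.75, 1]
m = 0.875, f(m) = 0.998 (+); new bracket [0.75, 0.875]
m = 0.8125, f(m) = 0.0872 (+); new bracket [0.75, 0.8125]
m = 0.78125, f(m) = -0.3464 (−); new bracket [0.78125, 0.8125]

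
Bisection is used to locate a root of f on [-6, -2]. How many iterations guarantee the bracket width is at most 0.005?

Width after n steps is 4/2^n. Need 2^n ≥ 4/0.005 = 800.
2^9 = 512 < 800 ≤ 2^10 = 1024, so n = 10.

10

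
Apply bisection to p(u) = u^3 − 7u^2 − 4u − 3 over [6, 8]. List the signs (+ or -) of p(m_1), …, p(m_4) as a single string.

--++

m = 7, p(m) = -31 (−); new bracket [7, 8]
m = 7.5, p(m) = -4.875 (−); new bracket [7.5, 8]
m = 7.75, p(m) = 11.046875 (+); new bracket [7.5, 7.75]
m = 7.625, p(m) = 2.8379 (+); new bracket [7.5, 7.625]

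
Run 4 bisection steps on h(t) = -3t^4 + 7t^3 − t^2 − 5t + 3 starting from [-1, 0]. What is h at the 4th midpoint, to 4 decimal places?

-1.2767

t = -0.5 gives h = 4.1875, positive; keep [-1, -0.5]
t = -0.75 gives h = 2.285156, positive; keep [-1, -0.75]
t = -0.875 gives h = 0.161377, positive; keep [-1, -0.875]
t = -0.9375 gives h = -1.2767, negative; keep [-0.9375, -0.875]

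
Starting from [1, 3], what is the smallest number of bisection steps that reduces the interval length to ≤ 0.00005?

16

Width after n steps is 2/2^n. Need 2^n ≥ 2/0.00005 = 40000.
2^15 = 32768 < 40000 ≤ 2^16 = 65536, so n = 16.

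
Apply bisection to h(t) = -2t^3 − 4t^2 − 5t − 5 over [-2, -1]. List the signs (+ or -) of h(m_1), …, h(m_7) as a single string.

midpoint -1.5: h = 0.25 > 0 → [-1.5, -1]
midpoint -1.25: h = -1.09375 < 0 → [-1.5, -1.25]
midpoint -1.375: h = -0.488281 < 0 → [-1.5, -1.375]
midpoint -1.4375: h = -0.1372 < 0 → [-1.5, -1.4375]
midpoint -1.46875: h = 0.0517 > 0 → [-1.46875, -1.4375]
midpoint -1.453125: h = -0.0439 < 0 → [-1.46875, -1.453125]
midpoint -1.4609375: h = 0.0036 > 0 → [-1.4609375, -1.453125]

+---+-+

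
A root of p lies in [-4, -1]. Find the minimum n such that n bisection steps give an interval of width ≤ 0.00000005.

26

Width after n steps is 3/2^n. Need 2^n ≥ 3/0.00000005 = 60000000.
2^25 = 33554432 < 60000000 ≤ 2^26 = 67108864, so n = 26.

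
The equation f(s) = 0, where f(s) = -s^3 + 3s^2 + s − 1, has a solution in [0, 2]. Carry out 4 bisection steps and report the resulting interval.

midpoint 1: f = 2 > 0 → [0, 1]
midpoint 0.5: f = 0.125 > 0 → [0, 0.5]
midpoint 0.25: f = -0.578125 < 0 → [0.25, 0.5]
midpoint 0.375: f = -0.2559 < 0 → [0.375, 0.5]

[0.375, 0.5]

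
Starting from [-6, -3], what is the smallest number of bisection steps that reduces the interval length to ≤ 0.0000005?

Width after n steps is 3/2^n. Need 2^n ≥ 3/0.0000005 = 6000000.
2^22 = 4194304 < 6000000 ≤ 2^23 = 8388608, so n = 23.

23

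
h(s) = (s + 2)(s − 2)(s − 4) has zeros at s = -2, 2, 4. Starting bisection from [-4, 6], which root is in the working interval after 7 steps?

-2

s = 1 gives h = 9, positive; keep [-4, 1]
s = -1.5 gives h = 9.625, positive; keep [-4, -1.5]
s = -2.75 gives h = -24.046875, negative; keep [-2.75, -1.5]
s = -2.125 gives h = -3.1582, negative; keep [-2.125, -1.5]
s = -1.8125 gives h = 4.155, positive; keep [-2.125, -1.8125]
s = -1.96875 gives h = 0.7403, positive; keep [-2.125, -1.96875]
s = -2.046875 gives h = -1.1471, negative; keep [-2.046875, -1.96875]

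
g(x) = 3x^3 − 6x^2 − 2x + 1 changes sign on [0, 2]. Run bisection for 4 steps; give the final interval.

midpoint 1: g = -4 < 0 → [0, 1]
midpoint 0.5: g = -1.125 < 0 → [0, 0.5]
midpoint 0.25: g = 0.171875 > 0 → [0.25, 0.5]
midpoint 0.375: g = -0.4355 < 0 → [0.25, 0.375]

[0.25, 0.375]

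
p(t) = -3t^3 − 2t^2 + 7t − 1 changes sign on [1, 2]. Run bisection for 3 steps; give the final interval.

m = 1.5, p(m) = -5.125 (−); new bracket [1, 1.5]
m = 1.25, p(m) = -1.234375 (−); new bracket [1, 1.25]
m = 1.125, p(m) = 0.072266 (+); new bracket [1.125, 1.25]

[1.125, 1.25]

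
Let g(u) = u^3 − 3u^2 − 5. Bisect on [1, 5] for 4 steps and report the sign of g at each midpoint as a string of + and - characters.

g(3) = -5 < 0, so the root lies in [3, 5]
g(4) = 11 > 0, so the root lies in [3, 4]
g(3.5) = 1.125 > 0, so the root lies in [3, 3.5]
g(3.25) = -2.3594 < 0, so the root lies in [3.25, 3.5]

-++-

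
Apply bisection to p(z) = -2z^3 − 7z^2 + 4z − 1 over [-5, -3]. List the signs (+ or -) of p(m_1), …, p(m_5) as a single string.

midpoint -4: p = -1 < 0 → [-5, -4]
midpoint -4.5: p = 21.5 > 0 → [-4.5, -4]
midpoint -4.25: p = 9.09375 > 0 → [-4.25, -4]
midpoint -4.125: p = 3.7695 > 0 → [-4.125, -4]
midpoint -4.0625: p = 1.3169 > 0 → [-4.0625, -4]

-++++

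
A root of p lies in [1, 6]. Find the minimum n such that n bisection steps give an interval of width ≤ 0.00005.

Width after n steps is 5/2^n. Need 2^n ≥ 5/0.00005 = 100000.
2^16 = 65536 < 100000 ≤ 2^17 = 131072, so n = 17.

17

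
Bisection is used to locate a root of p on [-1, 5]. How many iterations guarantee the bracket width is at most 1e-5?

Width after n steps is 6/2^n. Need 2^n ≥ 6/1e-5 = 600000.
2^19 = 524288 < 600000 ≤ 2^20 = 1048576, so n = 20.

20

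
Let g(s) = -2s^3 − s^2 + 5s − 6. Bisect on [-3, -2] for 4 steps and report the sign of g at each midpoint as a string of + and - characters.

++--

g(-2.5) = 6.5 > 0, so the root lies in [-2.5, -2]
g(-2.25) = 0.46875 > 0, so the root lies in [-2.25, -2]
g(-2.125) = -1.949219 < 0, so the root lies in [-2.25, -2.125]
g(-2.1875) = -0.7876 < 0, so the root lies in [-2.25, -2.1875]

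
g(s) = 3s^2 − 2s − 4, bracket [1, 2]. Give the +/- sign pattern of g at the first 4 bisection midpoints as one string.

-+++

g(1.5) = -0.25 < 0, so the root lies in [1.5, 2]
g(1.75) = 1.6875 > 0, so the root lies in [1.5, 1.75]
g(1.625) = 0.671875 > 0, so the root lies in [1.5, 1.625]
g(1.5625) = 0.1992 > 0, so the root lies in [1.5, 1.5625]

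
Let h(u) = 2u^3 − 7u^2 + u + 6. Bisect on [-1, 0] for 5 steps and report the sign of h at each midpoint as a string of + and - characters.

++---

midpoint -0.5: h = 3.5 > 0 → [-1, -0.5]
midpoint -0.75: h = 0.46875 > 0 → [-1, -0.75]
midpoint -0.875: h = -1.574219 < 0 → [-0.875, -0.75]
midpoint -0.8125: h = -0.5063 < 0 → [-0.8125, -0.75]
midpoint -0.78125: h = -0.0074 < 0 → [-0.78125, -0.75]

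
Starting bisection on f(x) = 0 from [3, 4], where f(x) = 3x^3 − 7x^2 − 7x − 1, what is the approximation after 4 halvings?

3.0625

f(3.5) = 17.375 > 0, so the root lies in [3, 3.5]
f(3.25) = 5.296875 > 0, so the root lies in [3, 3.25]
f(3.125) = 0.318359 > 0, so the root lies in [3, 3.125]
f(3.0625) = -1.9211 < 0, so the root lies in [3.0625, 3.125]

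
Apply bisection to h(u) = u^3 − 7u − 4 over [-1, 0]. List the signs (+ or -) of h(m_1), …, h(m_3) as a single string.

-++

m = -0.5, h(m) = -0.625 (−); new bracket [-1, -0.5]
m = -0.75, h(m) = 0.828125 (+); new bracket [-0.75, -0.5]
m = -0.625, h(m) = 0.130859 (+); new bracket [-0.625, -0.5]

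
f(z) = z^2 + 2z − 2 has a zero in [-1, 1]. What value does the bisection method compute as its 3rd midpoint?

0.75

z = 0 gives f = -2, negative; keep [0, 1]
z = 0.5 gives f = -0.75, negative; keep [0.5, 1]
z = 0.75 gives f = 0.0625, positive; keep [0.5, 0.75]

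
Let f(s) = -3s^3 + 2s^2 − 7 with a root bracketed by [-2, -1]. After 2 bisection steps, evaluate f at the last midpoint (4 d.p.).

1.9844

m = -1.5, f(m) = 7.625 (+); new bracket [-1.5, -1]
m = -1.25, f(m) = 1.984375 (+); new bracket [-1.25, -1]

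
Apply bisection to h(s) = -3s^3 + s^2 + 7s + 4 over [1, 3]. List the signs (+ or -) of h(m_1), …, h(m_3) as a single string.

m = 2, h(m) = -2 (−); new bracket [1, 2]
m = 1.5, h(m) = 6.625 (+); new bracket [1.5, 2]
m = 1.75, h(m) = 3.234375 (+); new bracket [1.75, 2]

-++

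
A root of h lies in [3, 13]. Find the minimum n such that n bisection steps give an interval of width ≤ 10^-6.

Width after n steps is 10/2^n. Need 2^n ≥ 10/10^-6 = 10000000.
2^23 = 8388608 < 10000000 ≤ 2^24 = 16777216, so n = 24.

24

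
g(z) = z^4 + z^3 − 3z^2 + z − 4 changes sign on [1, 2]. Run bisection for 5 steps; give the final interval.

[1.53125, 1.5625]

z = 1.5 gives g = -0.8125, negative; keep [1.5, 2]
z = 1.75 gives g = 3.300781, positive; keep [1.5, 1.75]
z = 1.625 gives g = 0.967041, positive; keep [1.5, 1.625]
z = 1.5625 gives g = 0.0134, positive; keep [1.5, 1.5625]
z = 1.53125 gives g = -0.4148, negative; keep [1.53125, 1.5625]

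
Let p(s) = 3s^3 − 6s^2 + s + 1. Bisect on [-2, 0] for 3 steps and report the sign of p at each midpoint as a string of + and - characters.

p(-1) = -9 < 0, so the root lies in [-1, 0]
p(-0.5) = -1.375 < 0, so the root lies in [-0.5, 0]
p(-0.25) = 0.328125 > 0, so the root lies in [-0.5, -0.25]

--+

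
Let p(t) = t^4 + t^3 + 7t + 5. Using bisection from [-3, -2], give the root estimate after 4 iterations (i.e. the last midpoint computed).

t = -2.5 gives p = 10.9375, positive; keep [-2.5, -2]
t = -2.25 gives p = 3.488281, positive; keep [-2.25, -2]
t = -2.125 gives p = 0.920166, positive; keep [-2.125, -2]
t = -2.0625 gives p = -0.1155, negative; keep [-2.125, -2.0625]

-2.0625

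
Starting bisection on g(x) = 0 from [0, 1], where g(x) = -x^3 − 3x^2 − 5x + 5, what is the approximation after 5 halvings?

0.65625

midpoint 0.5: g = 1.625 > 0 → [0.5, 1]
midpoint 0.75: g = -0.859375 < 0 → [0.5, 0.75]
midpoint 0.625: g = 0.458984 > 0 → [0.625, 0.75]
midpoint 0.6875: g = -0.1804 < 0 → [0.625, 0.6875]
midpoint 0.65625: g = 0.1441 > 0 → [0.65625, 0.6875]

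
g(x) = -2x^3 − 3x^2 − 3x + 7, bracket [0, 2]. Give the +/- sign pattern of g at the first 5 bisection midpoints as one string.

-+++-

midpoint 1: g = -1 < 0 → [0, 1]
midpoint 0.5: g = 4.5 > 0 → [0.5, 1]
midpoint 0.75: g = 2.21875 > 0 → [0.75, 1]
midpoint 0.875: g = 0.7383 > 0 → [0.875, 1]
midpoint 0.9375: g = -0.0972 < 0 → [0.875, 0.9375]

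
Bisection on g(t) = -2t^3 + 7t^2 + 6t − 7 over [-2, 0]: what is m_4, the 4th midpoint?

-1.125

g(-1) = -4 < 0, so the root lies in [-2, -1]
g(-1.5) = 6.5 > 0, so the root lies in [-1.5, -1]
g(-1.25) = 0.34375 > 0, so the root lies in [-1.25, -1]
g(-1.125) = -2.043 < 0, so the root lies in [-1.25, -1.125]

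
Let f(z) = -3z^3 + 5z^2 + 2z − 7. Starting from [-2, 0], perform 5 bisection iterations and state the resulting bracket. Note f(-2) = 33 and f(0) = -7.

f(-1) = -1 < 0, so the root lies in [-2, -1]
f(-1.5) = 11.375 > 0, so the root lies in [-1.5, -1]
f(-1.25) = 4.171875 > 0, so the root lies in [-1.25, -1]
f(-1.125) = 1.3496 > 0, so the root lies in [-1.125, -1]
f(-1.0625) = 0.1179 > 0, so the root lies in [-1.0625, -1]

[-1.0625, -1]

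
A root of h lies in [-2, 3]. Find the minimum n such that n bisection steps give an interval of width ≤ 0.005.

Width after n steps is 5/2^n. Need 2^n ≥ 5/0.005 = 1000.
2^9 = 512 < 1000 ≤ 2^10 = 1024, so n = 10.

10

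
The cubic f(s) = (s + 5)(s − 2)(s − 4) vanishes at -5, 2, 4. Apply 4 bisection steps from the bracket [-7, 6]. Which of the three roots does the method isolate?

-5

s = -0.5 gives f = 50.625, positive; keep [-7, -0.5]
s = -3.75 gives f = 55.703125, positive; keep [-7, -3.75]
s = -5.375 gives f = -25.927734, negative; keep [-5.375, -3.75]
s = -4.5625 gives f = 24.5837, positive; keep [-5.375, -4.5625]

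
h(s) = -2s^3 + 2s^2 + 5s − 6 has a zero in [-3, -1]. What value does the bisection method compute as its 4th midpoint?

s = -2 gives h = 8, positive; keep [-2, -1]
s = -1.5 gives h = -2.25, negative; keep [-2, -1.5]
s = -1.75 gives h = 2.09375, positive; keep [-1.75, -1.5]
s = -1.625 gives h = -0.2617, negative; keep [-1.75, -1.625]

-1.625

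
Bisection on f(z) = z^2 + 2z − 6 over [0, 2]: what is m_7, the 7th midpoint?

m = 1, f(m) = -3 (−); new bracket [1, 2]
m = 1.5, f(m) = -0.75 (−); new bracket [1.5, 2]
m = 1.75, f(m) = 0.5625 (+); new bracket [1.5, 1.75]
m = 1.625, f(m) = -0.1094 (−); new bracket [1.625, 1.75]
m = 1.6875, f(m) = 0.2227 (+); new bracket [1.625, 1.6875]
m = 1.65625, f(m) = 0.0557 (+); new bracket [1.625, 1.65625]
m = 1.640625, f(m) = -0.0271 (−); new bracket [1.640625, 1.65625]

1.640625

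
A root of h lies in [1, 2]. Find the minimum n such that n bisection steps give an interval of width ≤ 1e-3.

10

Width after n steps is 1/2^n. Need 2^n ≥ 1/1e-3 = 1000.
2^9 = 512 < 1000 ≤ 2^10 = 1024, so n = 10.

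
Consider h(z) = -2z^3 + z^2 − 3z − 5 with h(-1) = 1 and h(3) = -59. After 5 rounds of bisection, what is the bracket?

midpoint 1: h = -9 < 0 → [-1, 1]
midpoint 0: h = -5 < 0 → [-1, 0]
midpoint -0.5: h = -3 < 0 → [-1, -0.5]
midpoint -0.75: h = -1.3438 < 0 → [-1, -0.75]
midpoint -0.875: h = -0.2695 < 0 → [-1, -0.875]

[-1, -0.875]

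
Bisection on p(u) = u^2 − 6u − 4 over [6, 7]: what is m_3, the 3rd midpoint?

midpoint 6.5: p = -0.75 < 0 → [6.5, 7]
midpoint 6.75: p = 1.0625 > 0 → [6.5, 6.75]
midpoint 6.625: p = 0.140625 > 0 → [6.5, 6.625]

6.625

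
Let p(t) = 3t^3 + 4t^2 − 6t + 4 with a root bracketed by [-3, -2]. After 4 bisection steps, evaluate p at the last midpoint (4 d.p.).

t = -2.5 gives p = -2.875, negative; keep [-2.5, -2]
t = -2.25 gives p = 3.578125, positive; keep [-2.5, -2.25]
t = -2.375 gives p = 0.623047, positive; keep [-2.5, -2.375]
t = -2.4375 gives p = -1.0559, negative; keep [-2.4375, -2.375]

-1.0559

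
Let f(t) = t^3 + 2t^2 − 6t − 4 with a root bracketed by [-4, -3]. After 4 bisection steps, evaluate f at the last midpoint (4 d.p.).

-0.3611

t = -3.5 gives f = -1.375, negative; keep [-3.5, -3]
t = -3.25 gives f = 2.296875, positive; keep [-3.5, -3.25]
t = -3.375 gives f = 0.587891, positive; keep [-3.5, -3.375]
t = -3.4375 gives f = -0.3611, negative; keep [-3.4375, -3.375]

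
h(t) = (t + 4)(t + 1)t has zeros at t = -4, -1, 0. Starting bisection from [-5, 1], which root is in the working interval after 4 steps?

t = -2 gives h = 4, positive; keep [-5, -2]
t = -3.5 gives h = 4.375, positive; keep [-5, -3.5]
t = -4.25 gives h = -3.453125, negative; keep [-4.25, -3.5]
t = -3.875 gives h = 1.3926, positive; keep [-4.25, -3.875]

-4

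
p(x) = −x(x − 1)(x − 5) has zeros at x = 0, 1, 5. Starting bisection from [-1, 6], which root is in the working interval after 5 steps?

m = 2.5, p(m) = 9.375 (+); new bracket [2.5, 6]
m = 4.25, p(m) = 10.359375 (+); new bracket [4.25, 6]
m = 5.125, p(m) = -2.642578 (−); new bracket [4.25, 5.125]
m = 4.6875, p(m) = 5.4016 (+); new bracket [4.6875, 5.125]
m = 4.90625, p(m) = 1.7967 (+); new bracket [4.90625, 5.125]

5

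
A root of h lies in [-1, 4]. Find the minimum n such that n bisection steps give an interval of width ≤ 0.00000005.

Width after n steps is 5/2^n. Need 2^n ≥ 5/0.00000005 = 100000000.
2^26 = 67108864 < 100000000 ≤ 2^27 = 134217728, so n = 27.

27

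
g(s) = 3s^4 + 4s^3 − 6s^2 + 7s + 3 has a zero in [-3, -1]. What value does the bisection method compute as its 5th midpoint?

m = -2, g(m) = -19 (−); new bracket [-3, -2]
m = -2.5, g(m) = 2.6875 (+); new bracket [-2.5, -2]
m = -2.25, g(m) = -11.800781 (−); new bracket [-2.5, -2.25]
m = -2.375, g(m) = -5.6047 (−); new bracket [-2.5, -2.375]
m = -2.4375, g(m) = -1.7387 (−); new bracket [-2.5, -2.4375]

-2.4375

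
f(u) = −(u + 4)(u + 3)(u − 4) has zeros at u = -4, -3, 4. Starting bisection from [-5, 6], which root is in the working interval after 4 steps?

4

midpoint 0.5: f = 55.125 > 0 → [0.5, 6]
midpoint 3.25: f = 33.984375 > 0 → [3.25, 6]
midpoint 4.625: f = -41.103516 < 0 → [3.25, 4.625]
midpoint 3.9375: f = 3.4417 > 0 → [3.9375, 4.625]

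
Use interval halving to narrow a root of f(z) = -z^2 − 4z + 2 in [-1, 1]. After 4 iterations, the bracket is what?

[0.375, 0.5]

m = 0, f(m) = 2 (+); new bracket [0, 1]
m = 0.5, f(m) = -0.25 (−); new bracket [0, 0.5]
m = 0.25, f(m) = 0.9375 (+); new bracket [0.25, 0.5]
m = 0.375, f(m) = 0.3594 (+); new bracket [0.375, 0.5]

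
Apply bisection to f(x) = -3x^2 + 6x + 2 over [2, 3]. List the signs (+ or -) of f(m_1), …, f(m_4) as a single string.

-+--

x = 2.5 gives f = -1.75, negative; keep [2, 2.5]
x = 2.25 gives f = 0.3125, positive; keep [2.25, 2.5]
x = 2.375 gives f = -0.671875, negative; keep [2.25, 2.375]
x = 2.3125 gives f = -0.168, negative; keep [2.25, 2.3125]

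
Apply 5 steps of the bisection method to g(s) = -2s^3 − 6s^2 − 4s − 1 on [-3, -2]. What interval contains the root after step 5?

m = -2.5, g(m) = 2.75 (+); new bracket [-2.5, -2]
m = -2.25, g(m) = 0.40625 (+); new bracket [-2.25, -2]
m = -2.125, g(m) = -0.402344 (−); new bracket [-2.25, -2.125]
m = -2.1875, g(m) = -0.0259 (−); new bracket [-2.25, -2.1875]
m = -2.21875, g(m) = 0.183 (+); new bracket [-2.21875, -2.1875]

[-2.21875, -2.1875]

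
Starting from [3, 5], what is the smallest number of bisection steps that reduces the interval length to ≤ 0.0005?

Width after n steps is 2/2^n. Need 2^n ≥ 2/0.0005 = 4000.
2^11 = 2048 < 4000 ≤ 2^12 = 4096, so n = 12.

12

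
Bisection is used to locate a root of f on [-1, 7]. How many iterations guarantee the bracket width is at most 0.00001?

Width after n steps is 8/2^n. Need 2^n ≥ 8/0.00001 = 800000.
2^19 = 524288 < 800000 ≤ 2^20 = 1048576, so n = 20.

20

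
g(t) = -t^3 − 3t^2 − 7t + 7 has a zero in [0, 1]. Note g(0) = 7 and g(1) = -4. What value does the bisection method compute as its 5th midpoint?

0.71875

t = 0.5 gives g = 2.625, positive; keep [0.5, 1]
t = 0.75 gives g = -0.359375, negative; keep [0.5, 0.75]
t = 0.625 gives g = 1.208984, positive; keep [0.625, 0.75]
t = 0.6875 gives g = 0.4446, positive; keep [0.6875, 0.75]
t = 0.71875 gives g = 0.0476, positive; keep [0.71875, 0.75]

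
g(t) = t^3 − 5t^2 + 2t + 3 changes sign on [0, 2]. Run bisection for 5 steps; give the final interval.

[1.125, 1.1875]

m = 1, g(m) = 1 (+); new bracket [1, 2]
m = 1.5, g(m) = -1.875 (−); new bracket [1, 1.5]
m = 1.25, g(m) = -0.359375 (−); new bracket [1, 1.25]
m = 1.125, g(m) = 0.3457 (+); new bracket [1.125, 1.25]
m = 1.1875, g(m) = -0.0012 (−); new bracket [1.125, 1.1875]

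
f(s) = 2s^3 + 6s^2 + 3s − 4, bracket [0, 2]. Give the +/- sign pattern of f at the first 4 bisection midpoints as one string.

+-++

m = 1, f(m) = 7 (+); new bracket [0, 1]
m = 0.5, f(m) = -0.75 (−); new bracket [0.5, 1]
m = 0.75, f(m) = 2.46875 (+); new bracket [0.5, 0.75]
m = 0.625, f(m) = 0.707 (+); new bracket [0.5, 0.625]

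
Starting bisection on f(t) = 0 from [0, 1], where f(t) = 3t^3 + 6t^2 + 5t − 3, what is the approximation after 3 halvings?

midpoint 0.5: f = 1.375 > 0 → [0, 0.5]
midpoint 0.25: f = -1.328125 < 0 → [0.25, 0.5]
midpoint 0.375: f = -0.123047 < 0 → [0.375, 0.5]

0.375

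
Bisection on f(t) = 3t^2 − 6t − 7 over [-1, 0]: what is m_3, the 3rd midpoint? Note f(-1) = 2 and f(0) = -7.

midpoint -0.5: f = -3.25 < 0 → [-1, -0.5]
midpoint -0.75: f = -0.8125 < 0 → [-1, -0.75]
midpoint -0.875: f = 0.546875 > 0 → [-0.875, -0.75]

-0.875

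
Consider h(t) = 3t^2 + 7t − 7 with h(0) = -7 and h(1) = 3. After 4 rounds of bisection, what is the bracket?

[0.75, 0.8125]

midpoint 0.5: h = -2.75 < 0 → [0.5, 1]
midpoint 0.75: h = -0.0625 < 0 → [0.75, 1]
midpoint 0.875: h = 1.421875 > 0 → [0.75, 0.875]
midpoint 0.8125: h = 0.668 > 0 → [0.75, 0.8125]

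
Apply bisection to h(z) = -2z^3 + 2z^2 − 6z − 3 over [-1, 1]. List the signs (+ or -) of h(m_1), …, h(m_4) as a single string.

z = 0 gives h = -3, negative; keep [-1, 0]
z = -0.5 gives h = 0.75, positive; keep [-0.5, 0]
z = -0.25 gives h = -1.34375, negative; keep [-0.5, -0.25]
z = -0.375 gives h = -0.3633, negative; keep [-0.5, -0.375]

-+--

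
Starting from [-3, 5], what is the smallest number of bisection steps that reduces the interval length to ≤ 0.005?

Width after n steps is 8/2^n. Need 2^n ≥ 8/0.005 = 1600.
2^10 = 1024 < 1600 ≤ 2^11 = 2048, so n = 11.

11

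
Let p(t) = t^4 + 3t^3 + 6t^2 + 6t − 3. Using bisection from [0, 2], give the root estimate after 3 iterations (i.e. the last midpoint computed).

0.25

m = 1, p(m) = 13 (+); new bracket [0, 1]
m = 0.5, p(m) = 1.9375 (+); new bracket [0, 0.5]
m = 0.25, p(m) = -1.074219 (−); new bracket [0.25, 0.5]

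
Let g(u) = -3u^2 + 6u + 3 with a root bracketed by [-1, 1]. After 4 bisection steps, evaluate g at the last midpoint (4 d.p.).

0.3281

g(0) = 3 > 0, so the root lies in [-1, 0]
g(-0.5) = -0.75 < 0, so the root lies in [-0.5, 0]
g(-0.25) = 1.3125 > 0, so the root lies in [-0.5, -0.25]
g(-0.375) = 0.3281 > 0, so the root lies in [-0.5, -0.375]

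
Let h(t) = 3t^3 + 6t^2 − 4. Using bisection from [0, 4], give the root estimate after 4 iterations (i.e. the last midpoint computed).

0.75

h(2) = 44 > 0, so the root lies in [0, 2]
h(1) = 5 > 0, so the root lies in [0, 1]
h(0.5) = -2.125 < 0, so the root lies in [0.5, 1]
h(0.75) = 0.6406 > 0, so the root lies in [0.5, 0.75]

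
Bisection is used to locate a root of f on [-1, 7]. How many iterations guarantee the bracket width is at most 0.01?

Width after n steps is 8/2^n. Need 2^n ≥ 8/0.01 = 800.
2^9 = 512 < 800 ≤ 2^10 = 1024, so n = 10.

10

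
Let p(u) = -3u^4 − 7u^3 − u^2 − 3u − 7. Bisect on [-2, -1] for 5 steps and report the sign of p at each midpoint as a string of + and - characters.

u = -1.5 gives p = 3.6875, positive; keep [-1.5, -1]
u = -1.25 gives p = 1.535156, positive; keep [-1.25, -1]
u = -1.125 gives p = 0.270752, positive; keep [-1.125, -1]
u = -1.0625 gives p = -0.3685, negative; keep [-1.125, -1.0625]
u = -1.09375 gives p = -0.0493, negative; keep [-1.125, -1.09375]

+++--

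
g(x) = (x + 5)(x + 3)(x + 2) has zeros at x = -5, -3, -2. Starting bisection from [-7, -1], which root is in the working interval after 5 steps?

g(-4) = 2 > 0, so the root lies in [-7, -4]
g(-5.5) = -4.375 < 0, so the root lies in [-5.5, -4]
g(-4.75) = 1.203125 > 0, so the root lies in [-5.5, -4.75]
g(-5.125) = -0.8301 < 0, so the root lies in [-5.125, -4.75]
g(-4.9375) = 0.3557 > 0, so the root lies in [-5.125, -4.9375]

-5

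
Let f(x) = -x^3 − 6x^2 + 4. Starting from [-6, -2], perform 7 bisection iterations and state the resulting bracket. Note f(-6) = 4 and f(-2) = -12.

x = -4 gives f = -28, negative; keep [-6, -4]
x = -5 gives f = -21, negative; keep [-6, -5]
x = -5.5 gives f = -11.125, negative; keep [-6, -5.5]
x = -5.75 gives f = -4.2656, negative; keep [-6, -5.75]
x = -5.875 gives f = -0.3145, negative; keep [-6, -5.875]
x = -5.9375 gives f = 1.7966, positive; keep [-5.9375, -5.875]
x = -5.90625 gives f = 0.7296, positive; keep [-5.90625, -5.875]

[-5.90625, -5.875]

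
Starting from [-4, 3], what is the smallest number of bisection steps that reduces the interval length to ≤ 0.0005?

Width after n steps is 7/2^n. Need 2^n ≥ 7/0.0005 = 14000.
2^13 = 8192 < 14000 ≤ 2^14 = 16384, so n = 14.

14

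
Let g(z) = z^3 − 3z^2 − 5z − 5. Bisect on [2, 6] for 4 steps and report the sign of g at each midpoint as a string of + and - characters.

g(4) = -9 < 0, so the root lies in [4, 6]
g(5) = 20 > 0, so the root lies in [4, 5]
g(4.5) = 2.875 > 0, so the root lies in [4, 4.5]
g(4.25) = -3.6719 < 0, so the root lies in [4.25, 4.5]

-++-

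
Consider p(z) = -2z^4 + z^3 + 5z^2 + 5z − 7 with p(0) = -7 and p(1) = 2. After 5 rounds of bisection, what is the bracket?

z = 0.5 gives p = -3.25, negative; keep [0.5, 1]
z = 0.75 gives p = -0.648438, negative; keep [0.75, 1]
z = 0.875 gives p = 0.700684, positive; keep [0.75, 0.875]
z = 0.8125 gives p = 0.028, positive; keep [0.75, 0.8125]
z = 0.78125 gives p = -0.3102, negative; keep [0.78125, 0.8125]

[0.78125, 0.8125]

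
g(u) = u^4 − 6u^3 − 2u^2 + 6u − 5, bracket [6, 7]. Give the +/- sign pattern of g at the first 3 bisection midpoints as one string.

++-

g(6.5) = 86.8125 > 0, so the root lies in [6, 6.5]
g(6.25) = 15.410156 > 0, so the root lies in [6, 6.25]
g(6.125) = -14.55835 < 0, so the root lies in [6.125, 6.25]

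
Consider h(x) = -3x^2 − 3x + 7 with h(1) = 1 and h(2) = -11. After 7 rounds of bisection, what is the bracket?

[1.1015625, 1.109375]

m = 1.5, h(m) = -4.25 (−); new bracket [1, 1.5]
m = 1.25, h(m) = -1.4375 (−); new bracket [1, 1.25]
m = 1.125, h(m) = -0.171875 (−); new bracket [1, 1.125]
m = 1.0625, h(m) = 0.4258 (+); new bracket [1.0625, 1.125]
m = 1.09375, h(m) = 0.1299 (+); new bracket [1.09375, 1.125]
m = 1.109375, h(m) = -0.0203 (−); new bracket [1.09375, 1.109375]
m = 1.1015625, h(m) = 0.055 (+); new bracket [1.1015625, 1.109375]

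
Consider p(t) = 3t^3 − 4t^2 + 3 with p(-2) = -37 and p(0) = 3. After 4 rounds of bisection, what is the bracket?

m = -1, p(m) = -4 (−); new bracket [-1, 0]
m = -0.5, p(m) = 1.625 (+); new bracket [-1, -0.5]
m = -0.75, p(m) = -0.515625 (−); new bracket [-0.75, -0.5]
m = -0.625, p(m) = 0.7051 (+); new bracket [-0.75, -0.625]

[-0.75, -0.625]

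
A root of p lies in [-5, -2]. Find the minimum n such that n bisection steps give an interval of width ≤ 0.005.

10

Width after n steps is 3/2^n. Need 2^n ≥ 3/0.005 = 600.
2^9 = 512 < 600 ≤ 2^10 = 1024, so n = 10.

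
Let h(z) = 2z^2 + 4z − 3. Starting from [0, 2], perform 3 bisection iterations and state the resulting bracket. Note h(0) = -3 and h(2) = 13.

[0.5, 0.75]

z = 1 gives h = 3, positive; keep [0, 1]
z = 0.5 gives h = -0.5, negative; keep [0.5, 1]
z = 0.75 gives h = 1.125, positive; keep [0.5, 0.75]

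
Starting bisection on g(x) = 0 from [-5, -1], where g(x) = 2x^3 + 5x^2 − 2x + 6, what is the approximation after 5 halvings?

-3.125

x = -3 gives g = 3, positive; keep [-5, -3]
x = -4 gives g = -34, negative; keep [-4, -3]
x = -3.5 gives g = -11.5, negative; keep [-3.5, -3]
x = -3.25 gives g = -3.3438, negative; keep [-3.25, -3]
x = -3.125 gives g = 0.043, positive; keep [-3.25, -3.125]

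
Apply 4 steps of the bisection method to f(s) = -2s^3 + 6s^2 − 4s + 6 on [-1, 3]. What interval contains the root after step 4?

s = 1 gives f = 6, positive; keep [1, 3]
s = 2 gives f = 6, positive; keep [2, 3]
s = 2.5 gives f = 2.25, positive; keep [2.5, 3]
s = 2.75 gives f = -1.2188, negative; keep [2.5, 2.75]

[2.5, 2.75]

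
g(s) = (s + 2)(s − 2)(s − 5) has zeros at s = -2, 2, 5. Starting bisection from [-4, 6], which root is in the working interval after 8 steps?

-2

g(1) = 12 > 0, so the root lies in [-4, 1]
g(-1.5) = 11.375 > 0, so the root lies in [-4, -1.5]
g(-2.75) = -27.609375 < 0, so the root lies in [-2.75, -1.5]
g(-2.125) = -3.6738 < 0, so the root lies in [-2.125, -1.5]
g(-1.8125) = 4.8699 > 0, so the root lies in [-2.125, -1.8125]
g(-1.96875) = 0.8643 > 0, so the root lies in [-2.125, -1.96875]
g(-2.046875) = -1.3368 < 0, so the root lies in [-2.046875, -1.96875]
g(-2.0078125) = -0.2194 < 0, so the root lies in [-2.0078125, -1.96875]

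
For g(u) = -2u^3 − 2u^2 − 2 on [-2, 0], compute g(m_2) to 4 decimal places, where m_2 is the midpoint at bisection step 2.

0.2500

g(-1) = -2 < 0, so the root lies in [-2, -1]
g(-1.5) = 0.25 > 0, so the root lies in [-1.5, -1]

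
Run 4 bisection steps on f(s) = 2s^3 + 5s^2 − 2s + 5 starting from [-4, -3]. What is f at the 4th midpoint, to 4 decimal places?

s = -3.5 gives f = -12.5, negative; keep [-3.5, -3]
s = -3.25 gives f = -4.34375, negative; keep [-3.25, -3]
s = -3.125 gives f = -0.957031, negative; keep [-3.125, -3]
s = -3.0625 gives f = 0.5737, positive; keep [-3.125, -3.0625]

0.5737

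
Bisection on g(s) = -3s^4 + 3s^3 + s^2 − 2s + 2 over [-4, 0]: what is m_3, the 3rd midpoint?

m = -2, g(m) = -62 (−); new bracket [-2, 0]
m = -1, g(m) = -1 (−); new bracket [-1, 0]
m = -0.5, g(m) = 2.6875 (+); new bracket [-1, -0.5]

-0.5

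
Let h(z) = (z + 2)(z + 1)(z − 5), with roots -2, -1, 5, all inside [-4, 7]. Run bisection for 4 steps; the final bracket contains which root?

5

m = 1.5, h(m) = -30.625 (−); new bracket [1.5, 7]
m = 4.25, h(m) = -24.609375 (−); new bracket [4.25, 7]
m = 5.625, h(m) = 31.572266 (+); new bracket [4.25, 5.625]
m = 4.9375, h(m) = -2.5745 (−); new bracket [4.9375, 5.625]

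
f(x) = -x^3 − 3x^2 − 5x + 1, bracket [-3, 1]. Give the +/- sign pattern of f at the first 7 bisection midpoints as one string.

midpoint -1: f = 4 > 0 → [-1, 1]
midpoint 0: f = 1 > 0 → [0, 1]
midpoint 0.5: f = -2.375 < 0 → [0, 0.5]
midpoint 0.25: f = -0.4531 < 0 → [0, 0.25]
midpoint 0.125: f = 0.3262 > 0 → [0.125, 0.25]
midpoint 0.1875: f = -0.0496 < 0 → [0.125, 0.1875]
midpoint 0.15625: f = 0.1417 > 0 → [0.15625, 0.1875]

++--+-+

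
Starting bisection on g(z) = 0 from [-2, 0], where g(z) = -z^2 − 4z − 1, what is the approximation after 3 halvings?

-0.25

m = -1, g(m) = 2 (+); new bracket [-1, 0]
m = -0.5, g(m) = 0.75 (+); new bracket [-0.5, 0]
m = -0.25, g(m) = -0.0625 (−); new bracket [-0.5, -0.25]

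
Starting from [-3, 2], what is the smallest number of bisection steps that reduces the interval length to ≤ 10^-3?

13

Width after n steps is 5/2^n. Need 2^n ≥ 5/10^-3 = 5000.
2^12 = 4096 < 5000 ≤ 2^13 = 8192, so n = 13.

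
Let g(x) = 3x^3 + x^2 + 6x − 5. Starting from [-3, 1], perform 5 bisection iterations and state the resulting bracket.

x = -1 gives g = -13, negative; keep [-1, 1]
x = 0 gives g = -5, negative; keep [0, 1]
x = 0.5 gives g = -1.375, negative; keep [0.5, 1]
x = 0.75 gives g = 1.3281, positive; keep [0.5, 0.75]
x = 0.625 gives g = -0.127, negative; keep [0.625, 0.75]

[0.625, 0.75]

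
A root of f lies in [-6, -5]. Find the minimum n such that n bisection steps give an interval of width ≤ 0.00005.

15

Width after n steps is 1/2^n. Need 2^n ≥ 1/0.00005 = 20000.
2^14 = 16384 < 20000 ≤ 2^15 = 32768, so n = 15.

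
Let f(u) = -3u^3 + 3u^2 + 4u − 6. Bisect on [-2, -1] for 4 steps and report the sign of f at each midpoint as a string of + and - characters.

midpoint -1.5: f = 4.875 > 0 → [-1.5, -1]
midpoint -1.25: f = -0.453125 < 0 → [-1.5, -1.25]
midpoint -1.375: f = 1.970703 > 0 → [-1.375, -1.25]
midpoint -1.3125: f = 0.7009 > 0 → [-1.3125, -1.25]

+-++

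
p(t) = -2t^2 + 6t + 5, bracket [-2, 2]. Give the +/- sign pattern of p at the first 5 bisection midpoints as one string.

t = 0 gives p = 5, positive; keep [-2, 0]
t = -1 gives p = -3, negative; keep [-1, 0]
t = -0.5 gives p = 1.5, positive; keep [-1, -0.5]
t = -0.75 gives p = -0.625, negative; keep [-0.75, -0.5]
t = -0.625 gives p = 0.4688, positive; keep [-0.75, -0.625]

+-+-+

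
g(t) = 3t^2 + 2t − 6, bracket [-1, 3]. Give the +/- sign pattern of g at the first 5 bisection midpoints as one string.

-++++

midpoint 1: g = -1 < 0 → [1, 3]
midpoint 2: g = 10 > 0 → [1, 2]
midpoint 1.5: g = 3.75 > 0 → [1, 1.5]
midpoint 1.25: g = 1.1875 > 0 → [1, 1.25]
midpoint 1.125: g = 0.0469 > 0 → [1, 1.125]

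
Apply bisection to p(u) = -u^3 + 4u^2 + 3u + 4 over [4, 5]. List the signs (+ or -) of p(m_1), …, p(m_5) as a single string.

p(4.5) = 7.375 > 0, so the root lies in [4.5, 5]
p(4.75) = 1.328125 > 0, so the root lies in [4.75, 5]
p(4.875) = -2.169922 < 0, so the root lies in [4.75, 4.875]
p(4.8125) = -0.3801 < 0, so the root lies in [4.75, 4.8125]
p(4.78125) = 0.4841 > 0, so the root lies in [4.78125, 4.8125]

++--+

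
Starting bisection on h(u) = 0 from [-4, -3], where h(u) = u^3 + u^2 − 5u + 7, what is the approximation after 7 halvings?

-3.2265625

u = -3.5 gives h = -6.125, negative; keep [-3.5, -3]
u = -3.25 gives h = -0.515625, negative; keep [-3.25, -3]
u = -3.125 gives h = 1.873047, positive; keep [-3.25, -3.125]
u = -3.1875 gives h = 0.7122, positive; keep [-3.25, -3.1875]
u = -3.21875 gives h = 0.1067, positive; keep [-3.25, -3.21875]
u = -3.234375 gives h = -0.2023, negative; keep [-3.234375, -3.21875]
u = -3.2265625 gives h = -0.0473, negative; keep [-3.2265625, -3.21875]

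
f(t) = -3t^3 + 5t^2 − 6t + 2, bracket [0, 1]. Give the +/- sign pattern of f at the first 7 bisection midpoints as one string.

-+++-++

f(0.5) = -0.125 < 0, so the root lies in [0, 0.5]
f(0.25) = 0.765625 > 0, so the root lies in [0.25, 0.5]
f(0.375) = 0.294922 > 0, so the root lies in [0.375, 0.5]
f(0.4375) = 0.0808 > 0, so the root lies in [0.4375, 0.5]
f(0.46875) = -0.0229 < 0, so the root lies in [0.4375, 0.46875]
f(0.453125) = 0.0288 > 0, so the root lies in [0.453125, 0.46875]
f(0.4609375) = 0.0029 > 0, so the root lies in [0.4609375, 0.46875]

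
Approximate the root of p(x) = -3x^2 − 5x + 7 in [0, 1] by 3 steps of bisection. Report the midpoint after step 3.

0.875

p(0.5) = 3.75 > 0, so the root lies in [0.5, 1]
p(0.75) = 1.5625 > 0, so the root lies in [0.75, 1]
p(0.875) = 0.328125 > 0, so the root lies in [0.875, 1]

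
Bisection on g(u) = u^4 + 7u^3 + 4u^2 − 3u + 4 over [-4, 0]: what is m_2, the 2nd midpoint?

midpoint -2: g = -14 < 0 → [-2, 0]
midpoint -1: g = 5 > 0 → [-2, -1]

-1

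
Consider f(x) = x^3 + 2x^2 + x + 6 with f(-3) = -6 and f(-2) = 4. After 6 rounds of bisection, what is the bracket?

[-2.546875, -2.53125]

midpoint -2.5: f = 0.375 > 0 → [-3, -2.5]
midpoint -2.75: f = -2.421875 < 0 → [-2.75, -2.5]
midpoint -2.625: f = -0.931641 < 0 → [-2.625, -2.5]
midpoint -2.5625: f = -0.2561 < 0 → [-2.5625, -2.5]
midpoint -2.53125: f = 0.0649 > 0 → [-2.5625, -2.53125]
midpoint -2.546875: f = -0.0942 < 0 → [-2.546875, -2.53125]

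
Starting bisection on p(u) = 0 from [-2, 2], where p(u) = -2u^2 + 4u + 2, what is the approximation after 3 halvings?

-0.5

m = 0, p(m) = 2 (+); new bracket [-2, 0]
m = -1, p(m) = -4 (−); new bracket [-1, 0]
m = -0.5, p(m) = -0.5 (−); new bracket [-0.5, 0]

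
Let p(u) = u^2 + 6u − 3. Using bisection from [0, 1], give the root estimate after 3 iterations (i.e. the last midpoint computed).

0.375

midpoint 0.5: p = 0.25 > 0 → [0, 0.5]
midpoint 0.25: p = -1.4375 < 0 → [0.25, 0.5]
midpoint 0.375: p = -0.609375 < 0 → [0.375, 0.5]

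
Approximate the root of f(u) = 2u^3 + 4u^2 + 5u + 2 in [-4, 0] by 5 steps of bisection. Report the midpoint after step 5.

m = -2, f(m) = -8 (−); new bracket [-2, 0]
m = -1, f(m) = -1 (−); new bracket [-1, 0]
m = -0.5, f(m) = 0.25 (+); new bracket [-1, -0.5]
m = -0.75, f(m) = -0.3438 (−); new bracket [-0.75, -0.5]
m = -0.625, f(m) = -0.0508 (−); new bracket [-0.625, -0.5]

-0.625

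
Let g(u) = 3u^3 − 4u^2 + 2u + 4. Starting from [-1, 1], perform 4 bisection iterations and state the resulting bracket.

[-0.75, -0.625]

midpoint 0: g = 4 > 0 → [-1, 0]
midpoint -0.5: g = 1.625 > 0 → [-1, -0.5]
midpoint -0.75: g = -1.015625 < 0 → [-0.75, -0.5]
midpoint -0.625: g = 0.4551 > 0 → [-0.75, -0.625]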